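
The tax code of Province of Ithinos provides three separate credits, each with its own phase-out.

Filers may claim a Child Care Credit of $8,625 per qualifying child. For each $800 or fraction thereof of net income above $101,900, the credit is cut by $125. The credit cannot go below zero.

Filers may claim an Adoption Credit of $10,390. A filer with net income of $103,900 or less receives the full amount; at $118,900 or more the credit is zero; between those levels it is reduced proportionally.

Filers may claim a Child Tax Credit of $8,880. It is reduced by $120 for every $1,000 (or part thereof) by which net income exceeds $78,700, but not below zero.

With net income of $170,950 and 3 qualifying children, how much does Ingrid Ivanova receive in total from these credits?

Child Care Credit: base = 3 × $8,625 = $25,875. income exceeds $101,900 by $69,050, which is 87 full-or-partial $800 increments; reduction = 87 × $125 = $10,875, leaving $15,000.
Adoption Credit: $170,950 is at or above $118,900, so the credit is $0.
Child Tax Credit: income exceeds $78,700 by $92,250 → 93 increments × $120 = $11,160 ≥ base, so the credit is $0.
Total: $15,000 + $0 + $0 = $15,000.

$15,000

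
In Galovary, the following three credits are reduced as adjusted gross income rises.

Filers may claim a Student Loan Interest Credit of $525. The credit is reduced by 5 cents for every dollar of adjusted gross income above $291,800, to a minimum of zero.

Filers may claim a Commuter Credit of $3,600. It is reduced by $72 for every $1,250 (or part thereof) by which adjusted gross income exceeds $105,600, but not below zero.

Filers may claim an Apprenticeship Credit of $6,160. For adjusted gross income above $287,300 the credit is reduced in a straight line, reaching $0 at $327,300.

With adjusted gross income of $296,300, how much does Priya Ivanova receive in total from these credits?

$5,074

Student Loan Interest Credit: 5% of the $4,500 excess over $291,800 is $225; credit = $525 − $225 = $300.
Commuter Credit: income exceeds $105,600 by $190,700 → 153 increments × $72 = $11,016 ≥ base, so the credit is $0.
Apprenticeship Credit: $296,300 is $9,000 into a $40,000 phase-out range, leaving 31,000/40,000 of the credit: $6,160 × 31,000/40,000 = $4,774.
Total: $300 + $0 + $4,774 = $5,074.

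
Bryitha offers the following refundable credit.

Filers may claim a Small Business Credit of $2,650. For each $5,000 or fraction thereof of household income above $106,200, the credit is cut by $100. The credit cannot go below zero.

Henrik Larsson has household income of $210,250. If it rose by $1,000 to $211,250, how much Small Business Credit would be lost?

At $210,250 — income exceeds $106,200 by $104,050, which is 21 full-or-partial $5,000 increments; reduction = 21 × $100 = $2,100, leaving $550.
At $211,250 — income exceeds $106,200 by $105,050, which is 22 full-or-partial $5,000 increments; reduction = 22 × $100 = $2,200, leaving $450.
Lost: $550 − $450 = $100.

$100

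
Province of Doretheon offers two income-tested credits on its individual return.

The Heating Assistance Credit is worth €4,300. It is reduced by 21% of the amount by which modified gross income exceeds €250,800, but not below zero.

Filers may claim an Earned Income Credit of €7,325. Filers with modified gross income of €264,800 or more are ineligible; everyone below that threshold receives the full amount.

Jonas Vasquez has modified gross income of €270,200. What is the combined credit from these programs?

Heating Assistance Credit: 21% of the €19,400 excess over €250,800 is €4,074; credit = €4,300 − €4,074 = €226.
Earned Income Credit: €270,200 meets or exceeds the €264,800 cutoff, so the credit is €0.
Total: €226 + €0 = €226.

€226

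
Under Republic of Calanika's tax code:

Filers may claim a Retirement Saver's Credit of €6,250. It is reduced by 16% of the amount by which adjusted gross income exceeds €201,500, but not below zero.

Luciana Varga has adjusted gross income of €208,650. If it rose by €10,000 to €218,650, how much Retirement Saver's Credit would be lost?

€1,600

At €208,650 — 16% of the €7,150 excess over €201,500 is €1,144; credit = €6,250 − €1,144 = €5,106.
At €218,650 — 16% of the €17,150 excess over €201,500 is €2,744; credit = €6,250 − €2,744 = €3,506.
Lost: €5,106 − €3,506 = €1,600.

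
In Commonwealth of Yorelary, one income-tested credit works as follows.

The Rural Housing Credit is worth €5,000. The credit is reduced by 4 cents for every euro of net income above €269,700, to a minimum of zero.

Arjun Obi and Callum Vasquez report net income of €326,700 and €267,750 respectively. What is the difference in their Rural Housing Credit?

€2,280

Arjun (€326,700): Rural Housing Credit: 4% of the €57,000 excess over €269,700 is €2,280; credit = €5,000 − €2,280 = €2,720.
Callum (€267,750): Rural Housing Credit: €267,750 is at or below the €269,700 threshold, so the full €5,000 applies.
Difference: |€2,720 − €5,000| = €2,280.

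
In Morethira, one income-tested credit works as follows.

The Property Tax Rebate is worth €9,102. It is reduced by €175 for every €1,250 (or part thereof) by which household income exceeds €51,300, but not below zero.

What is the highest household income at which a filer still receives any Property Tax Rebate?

€116,300

After 52 increments the reduction is 52 × €175 = €9,100, leaving €2; one more increment wipes it out. Increment 52 ends at excess 52 × €1,250 = €65,000, so the highest qualifying income is €51,300 + €65,000 = €116,300.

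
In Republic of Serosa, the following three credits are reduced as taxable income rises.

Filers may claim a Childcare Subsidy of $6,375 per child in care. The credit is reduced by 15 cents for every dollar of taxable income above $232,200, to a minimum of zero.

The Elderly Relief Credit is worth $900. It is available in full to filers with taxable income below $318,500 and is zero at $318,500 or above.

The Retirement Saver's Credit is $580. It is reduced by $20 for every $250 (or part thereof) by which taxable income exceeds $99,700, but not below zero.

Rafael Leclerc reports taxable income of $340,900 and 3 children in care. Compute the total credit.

$2,820

Childcare Subsidy: base = 3 × $6,375 = $19,125. 15% of the $108,700 excess over $232,200 is $16,305; credit = $19,125 − $16,305 = $2,820.
Elderly Relief Credit: $340,900 meets or exceeds the $318,500 cutoff, so the credit is $0.
Retirement Saver's Credit: income exceeds $99,700 by $241,200 → 965 increments × $20 = $19,300 ≥ base, so the credit is $0.
Total: $2,820 + $0 + $0 = $2,820.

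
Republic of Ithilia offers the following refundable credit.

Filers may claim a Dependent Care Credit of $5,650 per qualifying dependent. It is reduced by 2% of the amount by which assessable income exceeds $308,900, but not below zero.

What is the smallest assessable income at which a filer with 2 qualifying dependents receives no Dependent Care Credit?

Full credit = 2 × $5,650 = $11,300.
The credit falls by 2% of each dollar above $308,900, so it reaches zero when the excess is $11,300 / 2% = $565,000: income = $308,900 + $565,000 = $873,900.

$873,900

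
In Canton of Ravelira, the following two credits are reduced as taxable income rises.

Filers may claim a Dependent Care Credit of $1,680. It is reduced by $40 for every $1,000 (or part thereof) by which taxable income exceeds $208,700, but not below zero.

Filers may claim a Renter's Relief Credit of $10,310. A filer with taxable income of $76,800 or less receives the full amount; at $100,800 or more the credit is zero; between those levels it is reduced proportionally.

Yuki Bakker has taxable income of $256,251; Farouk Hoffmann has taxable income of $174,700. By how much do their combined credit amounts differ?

$1,680

Yuki ($256,251): Dependent Care Credit: income exceeds $208,700 by $47,551 → 48 increments × $40 = $1,920 ≥ base, so the credit is $0. Renter's Relief Credit: $256,251 is at or above $100,800, so the credit is $0. total $0 + $0 = $0
Farouk ($174,700): Dependent Care Credit: $174,700 is at or below the $208,700 threshold, so the full $1,680 applies. Renter's Relief Credit: $174,700 is at or above $100,800, so the credit is $0. total $1,680 + $0 = $1,680
Difference: |$0 − $1,680| = $1,680.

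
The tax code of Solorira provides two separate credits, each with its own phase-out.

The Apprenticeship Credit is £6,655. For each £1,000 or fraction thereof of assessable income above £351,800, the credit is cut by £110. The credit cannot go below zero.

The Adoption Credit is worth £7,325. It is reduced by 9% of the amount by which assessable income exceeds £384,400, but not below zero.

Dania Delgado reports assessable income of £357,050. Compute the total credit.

£13,320

Apprenticeship Credit: income exceeds £351,800 by £5,250, which is 6 full-or-partial £1,000 increments; reduction = 6 × £110 = £660, leaving £5,995.
Adoption Credit: £357,050 is at or below the £384,400 threshold, so the full £7,325 applies.
Total: £5,995 + £7,325 = £13,320.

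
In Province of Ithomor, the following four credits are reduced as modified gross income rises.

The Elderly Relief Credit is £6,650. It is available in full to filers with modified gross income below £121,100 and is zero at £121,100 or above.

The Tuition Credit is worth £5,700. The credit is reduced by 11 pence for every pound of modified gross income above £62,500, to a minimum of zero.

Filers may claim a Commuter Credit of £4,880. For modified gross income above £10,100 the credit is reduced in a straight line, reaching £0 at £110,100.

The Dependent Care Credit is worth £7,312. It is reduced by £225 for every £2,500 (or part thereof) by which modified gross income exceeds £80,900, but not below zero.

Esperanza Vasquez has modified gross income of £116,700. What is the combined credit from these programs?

Elderly Relief Credit: £116,700 is below the £121,100 cutoff, so the full £6,650 applies.
Tuition Credit: 11% of the £54,200 excess over £62,500 is £5,962 ≥ base, so the credit is £0.
Commuter Credit: £116,700 is at or above £110,100, so the credit is £0.
Dependent Care Credit: income exceeds £80,900 by £35,800, which is 15 full-or-partial £2,500 increments; reduction = 15 × £225 = £3,375, leaving £3,937.
Total: £6,650 + £0 + £0 + £3,937 = £10,587.

£10,587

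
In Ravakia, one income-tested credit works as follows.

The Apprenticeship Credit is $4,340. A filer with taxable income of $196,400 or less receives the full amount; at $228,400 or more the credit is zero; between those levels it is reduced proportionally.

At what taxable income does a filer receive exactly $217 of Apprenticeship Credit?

$217 is 217/4,340 of the full $4,340, so 4,123/4,340 of the $32,000 range has been used: income = $196,400 + $32,000 × 4,123/4,340 = $226,800.

$226,800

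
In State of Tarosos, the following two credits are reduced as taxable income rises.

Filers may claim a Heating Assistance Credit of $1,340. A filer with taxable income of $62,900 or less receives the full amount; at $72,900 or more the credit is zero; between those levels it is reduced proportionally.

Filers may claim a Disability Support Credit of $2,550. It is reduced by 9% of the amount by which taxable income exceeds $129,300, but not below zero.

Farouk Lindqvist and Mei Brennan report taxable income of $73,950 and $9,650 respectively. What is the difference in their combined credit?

$1,340

Farouk ($73,950): Heating Assistance Credit: $73,950 is at or above $72,900, so the credit is $0. Disability Support Credit: $73,950 is at or below the $129,300 threshold, so the full $2,550 applies. total $0 + $2,550 = $2,550
Mei ($9,650): Heating Assistance Credit: $9,650 is at or below the $62,900 threshold, so the full $1,340 applies. Disability Support Credit: $9,650 is at or below the $129,300 threshold, so the full $2,550 applies. total $1,340 + $2,550 = $3,890
Difference: |$2,550 − $3,890| = $1,340.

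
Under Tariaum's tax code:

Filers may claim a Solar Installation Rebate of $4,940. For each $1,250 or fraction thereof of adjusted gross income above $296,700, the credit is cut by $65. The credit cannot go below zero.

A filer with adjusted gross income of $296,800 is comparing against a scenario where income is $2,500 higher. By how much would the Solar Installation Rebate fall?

At $296,800 — income exceeds $296,700 by $100, which is 1 full-or-partial $1,250 increment; reduction = 1 × $65 = $65, leaving $4,875.
At $299,300 — income exceeds $296,700 by $2,600, which is 3 full-or-partial $1,250 increments; reduction = 3 × $65 = $195, leaving $4,745.
Lost: $4,875 − $4,745 = $130.

$130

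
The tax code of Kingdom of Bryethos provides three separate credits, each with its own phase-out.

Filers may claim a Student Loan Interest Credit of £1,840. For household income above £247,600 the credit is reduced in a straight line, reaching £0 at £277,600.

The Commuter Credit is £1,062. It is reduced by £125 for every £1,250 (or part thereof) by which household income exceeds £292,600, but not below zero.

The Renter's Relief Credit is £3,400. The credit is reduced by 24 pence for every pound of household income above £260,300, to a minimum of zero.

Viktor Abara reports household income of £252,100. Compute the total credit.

Student Loan Interest Credit: £252,100 is £4,500 into a £30,000 phase-out range, leaving 25,500/30,000 of the credit: £1,840 × 25,500/30,000 = £1,564.
Commuter Credit: £252,100 is at or below the £292,600 threshold, so the full £1,062 applies.
Renter's Relief Credit: £252,100 is at or below the £260,300 threshold, so the full £3,400 applies.
Total: £1,564 + £1,062 + £3,400 = £6,026.

£6,026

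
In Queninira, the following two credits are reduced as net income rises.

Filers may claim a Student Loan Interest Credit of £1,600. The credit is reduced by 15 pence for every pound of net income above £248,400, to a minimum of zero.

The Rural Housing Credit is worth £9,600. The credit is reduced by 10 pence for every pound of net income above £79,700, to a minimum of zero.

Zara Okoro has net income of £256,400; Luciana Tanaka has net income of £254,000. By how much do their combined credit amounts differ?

Zara (£256,400): Student Loan Interest Credit: 15% of the £8,000 excess over £248,400 is £1,200; credit = £1,600 − £1,200 = £400. Rural Housing Credit: 10% of the £176,700 excess over £79,700 is £17,670 ≥ base, so the credit is £0. total £400 + £0 = £400
Luciana (£254,000): Student Loan Interest Credit: 15% of the £5,600 excess over £248,400 is £840; credit = £1,600 − £840 = £760. Rural Housing Credit: 10% of the £174,300 excess over £79,700 is £17,430 ≥ base, so the credit is £0. total £760 + £0 = £760
Difference: |£400 − £760| = £360.

£360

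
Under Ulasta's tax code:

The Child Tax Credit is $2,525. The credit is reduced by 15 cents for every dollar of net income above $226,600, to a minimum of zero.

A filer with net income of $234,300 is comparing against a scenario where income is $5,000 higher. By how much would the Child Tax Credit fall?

At $234,300 — 15% of the $7,700 excess over $226,600 is $1,155; credit = $2,525 − $1,155 = $1,370.
At $239,300 — 15% of the $12,700 excess over $226,600 is $1,905; credit = $2,525 − $1,905 = $620.
Lost: $1,370 − $620 = $750.

$750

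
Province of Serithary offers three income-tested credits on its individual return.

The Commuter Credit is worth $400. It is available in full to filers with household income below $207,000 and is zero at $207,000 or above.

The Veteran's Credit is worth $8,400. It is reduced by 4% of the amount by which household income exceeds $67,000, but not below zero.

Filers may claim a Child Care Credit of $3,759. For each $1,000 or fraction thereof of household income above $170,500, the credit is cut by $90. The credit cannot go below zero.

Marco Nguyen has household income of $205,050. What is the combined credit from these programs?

$3,887

Commuter Credit: $205,050 is below the $207,000 cutoff, so the full $400 applies.
Veteran's Credit: 4% of the $138,050 excess over $67,000 is $5,522; credit = $8,400 − $5,522 = $2,878.
Child Care Credit: income exceeds $170,500 by $34,550, which is 35 full-or-partial $1,000 increments; reduction = 35 × $90 = $3,150, leaving $609.
Total: $400 + $2,878 + $609 = $3,887.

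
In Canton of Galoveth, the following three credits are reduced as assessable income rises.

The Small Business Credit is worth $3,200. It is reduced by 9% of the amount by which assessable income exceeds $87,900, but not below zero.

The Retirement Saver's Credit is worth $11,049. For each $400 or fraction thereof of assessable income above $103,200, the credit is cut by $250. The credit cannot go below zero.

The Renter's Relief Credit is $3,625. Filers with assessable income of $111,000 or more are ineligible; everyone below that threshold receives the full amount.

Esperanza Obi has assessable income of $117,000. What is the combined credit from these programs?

$2,880

Small Business Credit: 9% of the $29,100 excess over $87,900 is $2,619; credit = $3,200 − $2,619 = $581.
Retirement Saver's Credit: income exceeds $103,200 by $13,800, which is 35 full-or-partial $400 increments; reduction = 35 × $250 = $8,750, leaving $2,299.
Renter's Relief Credit: $117,000 meets or exceeds the $111,000 cutoff, so the credit is $0.
Total: $581 + $2,299 + $0 = $2,880.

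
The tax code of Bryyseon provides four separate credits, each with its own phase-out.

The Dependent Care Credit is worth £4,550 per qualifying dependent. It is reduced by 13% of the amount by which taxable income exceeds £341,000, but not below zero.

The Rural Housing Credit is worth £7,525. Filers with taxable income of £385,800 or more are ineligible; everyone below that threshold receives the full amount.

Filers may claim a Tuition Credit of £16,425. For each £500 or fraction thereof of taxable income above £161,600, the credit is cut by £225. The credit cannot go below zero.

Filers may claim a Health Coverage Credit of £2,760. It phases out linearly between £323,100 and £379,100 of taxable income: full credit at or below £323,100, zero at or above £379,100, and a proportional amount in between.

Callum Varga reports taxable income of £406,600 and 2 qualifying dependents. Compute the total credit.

£572

Dependent Care Credit: base = 2 × £4,550 = £9,100. 13% of the £65,600 excess over £341,000 is £8,528; credit = £9,100 − £8,528 = £572.
Rural Housing Credit: £406,600 meets or exceeds the £385,800 cutoff, so the credit is £0.
Tuition Credit: income exceeds £161,600 by £245,000 → 490 increments × £225 = £110,250 ≥ base, so the credit is £0.
Health Coverage Credit: £406,600 is at or above £379,100, so the credit is £0.
Total: £572 + £0 + £0 + £0 = £572.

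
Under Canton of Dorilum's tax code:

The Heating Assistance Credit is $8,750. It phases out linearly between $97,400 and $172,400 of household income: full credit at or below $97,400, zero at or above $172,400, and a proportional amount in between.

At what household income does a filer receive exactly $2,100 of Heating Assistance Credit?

$154,400

$2,100 is 2,100/8,750 of the full $8,750, so 6,650/8,750 of the $75,000 range has been used: income = $97,400 + $75,000 × 6,650/8,750 = $154,400.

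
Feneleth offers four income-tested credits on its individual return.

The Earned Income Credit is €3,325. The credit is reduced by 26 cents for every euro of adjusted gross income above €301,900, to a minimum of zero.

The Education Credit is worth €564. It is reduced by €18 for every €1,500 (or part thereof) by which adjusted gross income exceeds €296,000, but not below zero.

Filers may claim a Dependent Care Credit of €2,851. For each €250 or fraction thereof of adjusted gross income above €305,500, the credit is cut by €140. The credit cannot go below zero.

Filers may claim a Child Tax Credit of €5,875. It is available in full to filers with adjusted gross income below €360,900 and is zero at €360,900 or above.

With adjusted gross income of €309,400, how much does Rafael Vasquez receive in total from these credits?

€8,263

Earned Income Credit: 26% of the €7,500 excess over €301,900 is €1,950; credit = €3,325 − €1,950 = €1,375.
Education Credit: income exceeds €296,000 by €13,400, which is 9 full-or-partial €1,500 increments; reduction = 9 × €18 = €162, leaving €402.
Dependent Care Credit: income exceeds €305,500 by €3,900, which is 16 full-or-partial €250 increments; reduction = 16 × €140 = €2,240, leaving €611.
Child Tax Credit: €309,400 is below the €360,900 cutoff, so the full €5,875 applies.
Total: €1,375 + €402 + €611 + €5,875 = €8,263.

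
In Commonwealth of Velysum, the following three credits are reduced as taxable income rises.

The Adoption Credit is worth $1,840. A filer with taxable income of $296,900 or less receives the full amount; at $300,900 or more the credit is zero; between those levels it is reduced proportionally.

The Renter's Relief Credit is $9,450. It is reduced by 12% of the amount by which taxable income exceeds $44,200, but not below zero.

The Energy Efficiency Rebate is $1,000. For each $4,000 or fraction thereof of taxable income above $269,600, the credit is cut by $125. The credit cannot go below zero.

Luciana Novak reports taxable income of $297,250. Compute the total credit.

Adoption Credit: $297,250 is $350 into a $4,000 phase-out range, leaving 3,650/4,000 of the credit: $1,840 × 3,650/4,000 = $1,679.
Renter's Relief Credit: 12% of the $253,050 excess over $44,200 is $30,366 ≥ base, so the credit is $0.
Energy Efficiency Rebate: income exceeds $269,600 by $27,650, which is 7 full-or-partial $4,000 increments; reduction = 7 × $125 = $875, leaving $125.
Total: $1,679 + $0 + $125 = $1,804.

$1,804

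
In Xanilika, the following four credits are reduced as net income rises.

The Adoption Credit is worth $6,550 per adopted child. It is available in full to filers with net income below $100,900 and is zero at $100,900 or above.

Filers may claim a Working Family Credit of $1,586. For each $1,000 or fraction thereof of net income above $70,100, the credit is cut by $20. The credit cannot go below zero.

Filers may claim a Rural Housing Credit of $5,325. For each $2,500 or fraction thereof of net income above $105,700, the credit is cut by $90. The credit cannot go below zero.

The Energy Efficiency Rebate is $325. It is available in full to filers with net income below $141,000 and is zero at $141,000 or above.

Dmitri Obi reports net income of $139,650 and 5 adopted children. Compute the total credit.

$4,576

Adoption Credit: base = 5 × $6,550 = $32,750. $139,650 meets or exceeds the $100,900 cutoff, so the credit is $0.
Working Family Credit: income exceeds $70,100 by $69,550, which is 70 full-or-partial $1,000 increments; reduction = 70 × $20 = $1,400, leaving $186.
Rural Housing Credit: income exceeds $105,700 by $33,950, which is 14 full-or-partial $2,500 increments; reduction = 14 × $90 = $1,260, leaving $4,065.
Energy Efficiency Rebate: $139,650 is below the $141,000 cutoff, so the full $325 applies.
Total: $0 + $186 + $4,065 + $325 = $4,576.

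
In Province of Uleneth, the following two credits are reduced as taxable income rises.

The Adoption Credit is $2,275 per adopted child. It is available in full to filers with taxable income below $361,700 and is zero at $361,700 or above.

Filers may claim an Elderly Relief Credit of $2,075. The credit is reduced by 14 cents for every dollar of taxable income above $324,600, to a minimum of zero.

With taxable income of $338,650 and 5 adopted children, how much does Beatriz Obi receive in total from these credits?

Adoption Credit: base = 5 × $2,275 = $11,375. $338,650 is below the $361,700 cutoff, so the full $11,375 applies.
Elderly Relief Credit: 14% of the $14,050 excess over $324,600 is $1,967; credit = $2,075 − $1,967 = $108.
Total: $11,375 + $108 = $11,483.

$11,483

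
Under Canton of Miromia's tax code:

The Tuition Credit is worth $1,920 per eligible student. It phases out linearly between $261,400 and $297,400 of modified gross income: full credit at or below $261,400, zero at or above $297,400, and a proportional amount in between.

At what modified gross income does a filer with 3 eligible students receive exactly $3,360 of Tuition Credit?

$276,400

Full credit = 3 × $1,920 = $5,760.
$3,360 is 3,360/5,760 of the full $5,760, so 2,400/5,760 of the $36,000 range has been used: income = $261,400 + $36,000 × 2,400/5,760 = $276,400.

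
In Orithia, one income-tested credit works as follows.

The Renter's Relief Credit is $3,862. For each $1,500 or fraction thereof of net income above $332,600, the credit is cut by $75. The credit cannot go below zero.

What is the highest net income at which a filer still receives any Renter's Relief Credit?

$409,100

After 51 increments the reduction is 51 × $75 = $3,825, leaving $37; one more increment wipes it out. Increment 51 ends at excess 51 × $1,500 = $76,500, so the highest qualifying income is $332,600 + $76,500 = $409,100.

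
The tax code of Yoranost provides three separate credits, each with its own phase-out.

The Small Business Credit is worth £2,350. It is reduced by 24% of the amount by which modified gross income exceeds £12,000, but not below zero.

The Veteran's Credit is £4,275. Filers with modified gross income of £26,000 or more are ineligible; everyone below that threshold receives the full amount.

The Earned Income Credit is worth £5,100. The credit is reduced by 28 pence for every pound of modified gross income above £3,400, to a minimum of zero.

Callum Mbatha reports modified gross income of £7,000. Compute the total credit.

£10,717

Small Business Credit: £7,000 is at or below the £12,000 threshold, so the full £2,350 applies.
Veteran's Credit: £7,000 is below the £26,000 cutoff, so the full £4,275 applies.
Earned Income Credit: 28% of the £3,600 excess over £3,400 is £1,008; credit = £5,100 − £1,008 = £4,092.
Total: £2,350 + £4,275 + £4,092 = £10,717.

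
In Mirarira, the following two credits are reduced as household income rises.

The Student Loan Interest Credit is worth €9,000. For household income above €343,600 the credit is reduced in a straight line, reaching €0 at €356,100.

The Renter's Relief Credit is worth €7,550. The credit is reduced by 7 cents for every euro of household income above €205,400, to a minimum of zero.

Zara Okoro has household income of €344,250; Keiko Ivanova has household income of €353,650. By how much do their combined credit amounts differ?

€6,768

Zara (€344,250): Student Loan Interest Credit: €344,250 is €650 into a €12,500 phase-out range, leaving 11,850/12,500 of the credit: €9,000 × 11,850/12,500 = €8,532. Renter's Relief Credit: 7% of the €138,850 excess over €205,400 is €9,719.50 ≥ base, so the credit is €0. total €8,532 + €0 = €8,532
Keiko (€353,650): Student Loan Interest Credit: €353,650 is €10,050 into a €12,500 phase-out range, leaving 2,450/12,500 of the credit: €9,000 × 2,450/12,500 = €1,764. Renter's Relief Credit: 7% of the €148,250 excess over €205,400 is €10,377.50 ≥ base, so the credit is €0. total €1,764 + €0 = €1,764
Difference: |€8,532 − €1,764| = €6,768.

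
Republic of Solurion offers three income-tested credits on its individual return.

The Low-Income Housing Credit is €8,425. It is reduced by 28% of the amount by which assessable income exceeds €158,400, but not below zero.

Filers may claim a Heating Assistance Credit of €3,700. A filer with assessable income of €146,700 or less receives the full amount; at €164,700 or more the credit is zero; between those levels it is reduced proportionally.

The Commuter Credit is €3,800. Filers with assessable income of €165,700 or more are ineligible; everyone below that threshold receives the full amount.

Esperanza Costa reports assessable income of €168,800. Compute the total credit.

€5,513

Low-Income Housing Credit: 28% of the €10,400 excess over €158,400 is €2,912; credit = €8,425 − €2,912 = €5,513.
Heating Assistance Credit: €168,800 is at or above €164,700, so the credit is €0.
Commuter Credit: €168,800 meets or exceeds the €165,700 cutoff, so the credit is €0.
Total: €5,513 + €0 + €0 = €5,513.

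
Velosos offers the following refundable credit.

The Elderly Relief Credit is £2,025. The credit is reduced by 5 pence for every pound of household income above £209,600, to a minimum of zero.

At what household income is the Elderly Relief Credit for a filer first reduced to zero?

£250,100

The credit falls by 5% of each pound above £209,600, so it reaches zero when the excess is £2,025 / 5% = £40,500: income = £209,600 + £40,500 = £250,100.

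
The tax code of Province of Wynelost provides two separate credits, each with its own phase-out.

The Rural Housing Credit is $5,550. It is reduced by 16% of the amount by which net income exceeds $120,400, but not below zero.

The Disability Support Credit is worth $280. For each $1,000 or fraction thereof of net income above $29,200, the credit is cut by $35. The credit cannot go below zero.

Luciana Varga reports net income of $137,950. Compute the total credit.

$2,742

Rural Housing Credit: 16% of the $17,550 excess over $120,400 is $2,808; credit = $5,550 − $2,808 = $2,742.
Disability Support Credit: income exceeds $29,200 by $108,750 → 109 increments × $35 = $3,815 ≥ base, so the credit is $0.
Total: $2,742 + $0 = $2,742.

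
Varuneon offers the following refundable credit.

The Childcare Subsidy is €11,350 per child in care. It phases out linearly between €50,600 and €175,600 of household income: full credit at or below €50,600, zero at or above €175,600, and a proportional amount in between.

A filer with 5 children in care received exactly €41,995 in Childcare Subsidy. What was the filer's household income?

€83,100

Full credit = 5 × €11,350 = €56,750.
€41,995 is 41,995/56,750 of the full €56,750, so 14,755/56,750 of the €125,000 range has been used: income = €50,600 + €125,000 × 14,755/56,750 = €83,100.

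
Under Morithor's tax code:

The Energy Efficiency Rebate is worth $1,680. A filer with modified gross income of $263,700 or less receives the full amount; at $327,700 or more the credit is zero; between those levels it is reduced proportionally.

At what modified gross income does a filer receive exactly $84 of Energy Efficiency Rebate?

$324,500

$84 is 84/1,680 of the full $1,680, so 1,596/1,680 of the $64,000 range has been used: income = $263,700 + $64,000 × 1,596/1,680 = $324,500.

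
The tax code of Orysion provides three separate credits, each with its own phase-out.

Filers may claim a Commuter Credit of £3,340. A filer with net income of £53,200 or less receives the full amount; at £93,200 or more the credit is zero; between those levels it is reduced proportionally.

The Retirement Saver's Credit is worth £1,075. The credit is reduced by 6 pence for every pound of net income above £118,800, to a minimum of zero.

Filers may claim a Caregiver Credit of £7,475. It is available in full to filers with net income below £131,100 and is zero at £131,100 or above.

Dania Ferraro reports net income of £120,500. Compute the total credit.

Commuter Credit: £120,500 is at or above £93,200, so the credit is £0.
Retirement Saver's Credit: 6% of the £1,700 excess over £118,800 is £102; credit = £1,075 − £102 = £973.
Caregiver Credit: £120,500 is below the £131,100 cutoff, so the full £7,475 applies.
Total: £0 + £973 + £7,475 = £8,448.

£8,448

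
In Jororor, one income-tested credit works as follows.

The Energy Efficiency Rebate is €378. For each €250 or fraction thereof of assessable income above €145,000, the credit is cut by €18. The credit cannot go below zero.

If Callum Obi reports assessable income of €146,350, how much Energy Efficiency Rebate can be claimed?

Energy Efficiency Rebate: income exceeds €145,000 by €1,350, which is 6 full-or-partial €250 increments; reduction = 6 × €18 = €108, leaving €270.

€270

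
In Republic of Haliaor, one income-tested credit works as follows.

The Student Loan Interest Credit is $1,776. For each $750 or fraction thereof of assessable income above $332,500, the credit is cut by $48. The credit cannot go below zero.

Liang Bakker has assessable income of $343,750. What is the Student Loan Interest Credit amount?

Student Loan Interest Credit: income exceeds $332,500 by $11,250, which is 15 full-or-partial $750 increments; reduction = 15 × $48 = $720, leaving $1,056.

$1,056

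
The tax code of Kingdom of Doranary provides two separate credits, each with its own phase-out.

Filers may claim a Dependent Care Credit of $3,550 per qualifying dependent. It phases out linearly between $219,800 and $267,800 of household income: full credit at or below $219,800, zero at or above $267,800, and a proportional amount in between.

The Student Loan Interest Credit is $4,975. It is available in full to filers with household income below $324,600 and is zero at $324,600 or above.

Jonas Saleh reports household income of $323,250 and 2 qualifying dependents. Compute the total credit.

Dependent Care Credit: base = 2 × $3,550 = $7,100. $323,250 is at or above $267,800, so the credit is $0.
Student Loan Interest Credit: $323,250 is below the $324,600 cutoff, so the full $4,975 applies.
Total: $0 + $4,975 = $4,975.

$4,975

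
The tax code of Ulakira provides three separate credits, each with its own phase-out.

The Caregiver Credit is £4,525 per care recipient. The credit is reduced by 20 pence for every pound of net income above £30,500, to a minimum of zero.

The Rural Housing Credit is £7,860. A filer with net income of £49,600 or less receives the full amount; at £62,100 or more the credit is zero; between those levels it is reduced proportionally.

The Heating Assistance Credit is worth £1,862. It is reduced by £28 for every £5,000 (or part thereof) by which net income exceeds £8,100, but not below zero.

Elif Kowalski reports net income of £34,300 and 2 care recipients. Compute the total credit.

Caregiver Credit: base = 2 × £4,525 = £9,050. 20% of the £3,800 excess over £30,500 is £760; credit = £9,050 − £760 = £8,290.
Rural Housing Credit: £34,300 is at or below the £49,600 threshold, so the full £7,860 applies.
Heating Assistance Credit: income exceeds £8,100 by £26,200, which is 6 full-or-partial £5,000 increments; reduction = 6 × £28 = £168, leaving £1,694.
Total: £8,290 + £7,860 + £1,694 = £17,844.

£17,844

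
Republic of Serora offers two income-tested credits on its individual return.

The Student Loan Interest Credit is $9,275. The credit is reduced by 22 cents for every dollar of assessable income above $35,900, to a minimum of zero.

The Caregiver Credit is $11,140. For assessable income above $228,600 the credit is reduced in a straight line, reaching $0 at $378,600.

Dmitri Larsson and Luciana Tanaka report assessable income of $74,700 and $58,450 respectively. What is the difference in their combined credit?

$3,575

Dmitri ($74,700): Student Loan Interest Credit: 22% of the $38,800 excess over $35,900 is $8,536; credit = $9,275 − $8,536 = $739. Caregiver Credit: $74,700 is at or below the $228,600 threshold, so the full $11,140 applies. total $739 + $11,140 = $11,879
Luciana ($58,450): Student Loan Interest Credit: 22% of the $22,550 excess over $35,900 is $4,961; credit = $9,275 − $4,961 = $4,314. Caregiver Credit: $58,450 is at or below the $228,600 threshold, so the full $11,140 applies. total $4,314 + $11,140 = $15,454
Difference: |$11,879 − $15,454| = $3,575.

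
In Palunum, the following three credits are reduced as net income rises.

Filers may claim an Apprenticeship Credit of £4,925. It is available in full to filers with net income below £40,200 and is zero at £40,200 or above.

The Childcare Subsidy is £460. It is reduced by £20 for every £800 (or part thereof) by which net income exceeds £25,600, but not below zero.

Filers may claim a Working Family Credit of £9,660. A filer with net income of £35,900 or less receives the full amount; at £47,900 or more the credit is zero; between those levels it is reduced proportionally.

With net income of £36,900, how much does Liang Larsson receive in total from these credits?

Apprenticeship Credit: £36,900 is below the £40,200 cutoff, so the full £4,925 applies.
Childcare Subsidy: income exceeds £25,600 by £11,300, which is 15 full-or-partial £800 increments; reduction = 15 × £20 = £300, leaving £160.
Working Family Credit: £36,900 is £1,000 into a £12,000 phase-out range, leaving 11,000/12,000 of the credit: £9,660 × 11,000/12,000 = £8,855.
Total: £4,925 + £160 + £8,855 = £13,940.

£13,940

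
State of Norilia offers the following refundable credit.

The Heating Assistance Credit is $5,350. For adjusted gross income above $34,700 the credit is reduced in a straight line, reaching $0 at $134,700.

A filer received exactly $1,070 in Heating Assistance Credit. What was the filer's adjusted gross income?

$114,700

$1,070 is 1,070/5,350 of the full $5,350, so 4,280/5,350 of the $100,000 range has been used: income = $34,700 + $100,000 × 4,280/5,350 = $114,700.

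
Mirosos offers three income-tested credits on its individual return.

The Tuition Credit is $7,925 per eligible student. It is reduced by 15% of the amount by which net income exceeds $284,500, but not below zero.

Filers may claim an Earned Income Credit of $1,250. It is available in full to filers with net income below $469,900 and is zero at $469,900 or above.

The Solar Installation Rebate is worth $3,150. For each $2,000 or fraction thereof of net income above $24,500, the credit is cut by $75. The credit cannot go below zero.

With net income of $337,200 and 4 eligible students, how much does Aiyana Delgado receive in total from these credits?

$25,045

Tuition Credit: base = 4 × $7,925 = $31,700. 15% of the $52,700 excess over $284,500 is $7,905; credit = $31,700 − $7,905 = $23,795.
Earned Income Credit: $337,200 is below the $469,900 cutoff, so the full $1,250 applies.
Solar Installation Rebate: income exceeds $24,500 by $312,700 → 157 increments × $75 = $11,775 ≥ base, so the credit is $0.
Total: $23,795 + $1,250 + $0 = $25,045.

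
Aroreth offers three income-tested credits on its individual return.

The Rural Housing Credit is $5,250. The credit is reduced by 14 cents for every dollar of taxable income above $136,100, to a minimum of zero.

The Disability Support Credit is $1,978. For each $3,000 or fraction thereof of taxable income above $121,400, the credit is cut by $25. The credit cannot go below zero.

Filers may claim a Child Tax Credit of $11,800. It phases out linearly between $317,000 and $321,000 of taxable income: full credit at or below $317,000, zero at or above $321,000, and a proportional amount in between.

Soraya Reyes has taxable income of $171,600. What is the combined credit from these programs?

$13,633

Rural Housing Credit: 14% of the $35,500 excess over $136,100 is $4,970; credit = $5,250 − $4,970 = $280.
Disability Support Credit: income exceeds $121,400 by $50,200, which is 17 full-or-partial $3,000 increments; reduction = 17 × $25 = $425, leaving $1,553.
Child Tax Credit: $171,600 is at or below the $317,000 threshold, so the full $11,800 applies.
Total: $280 + $1,553 + $11,800 = $13,633.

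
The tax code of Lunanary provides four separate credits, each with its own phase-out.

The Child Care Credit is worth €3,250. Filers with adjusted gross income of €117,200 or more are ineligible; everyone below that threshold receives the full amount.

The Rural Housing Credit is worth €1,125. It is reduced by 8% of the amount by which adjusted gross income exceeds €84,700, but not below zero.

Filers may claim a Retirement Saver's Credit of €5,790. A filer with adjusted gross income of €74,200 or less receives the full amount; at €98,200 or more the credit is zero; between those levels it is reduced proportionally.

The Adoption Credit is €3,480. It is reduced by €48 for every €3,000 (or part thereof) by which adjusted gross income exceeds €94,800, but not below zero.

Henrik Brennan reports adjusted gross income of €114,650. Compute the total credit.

Child Care Credit: €114,650 is below the €117,200 cutoff, so the full €3,250 applies.
Rural Housing Credit: 8% of the €29,950 excess over €84,700 is €2,396 ≥ base, so the credit is €0.
Retirement Saver's Credit: €114,650 is at or above €98,200, so the credit is €0.
Adoption Credit: income exceeds €94,800 by €19,850, which is 7 full-or-partial €3,000 increments; reduction = 7 × €48 = €336, leaving €3,144.
Total: €3,250 + €0 + €0 + €3,144 = €6,394.

€6,394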